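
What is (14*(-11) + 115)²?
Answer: 1521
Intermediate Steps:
(14*(-11) + 115)² = (-154 + 115)² = (-39)² = 1521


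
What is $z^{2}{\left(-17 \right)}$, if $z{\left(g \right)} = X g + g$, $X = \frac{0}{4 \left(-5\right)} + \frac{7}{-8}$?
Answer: $\frac{289}{64} \approx 4.5156$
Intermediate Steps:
$X = - \frac{7}{8}$ ($X = \frac{0}{-20} + 7 \left(- \frac{1}{8}\right) = 0 \left(- \frac{1}{20}\right) - \frac{7}{8} = 0 - \frac{7}{8} = - \frac{7}{8} \approx -0.875$)
$z{\left(g \right)} = \frac{g}{8}$ ($z{\left(g \right)} = - \frac{7 g}{8} + g = \frac{g}{8}$)
$z^{2}{\left(-17 \right)} = \left(\frac{1}{8} \left(-17\right)\right)^{2} = \left(- \frac{17}{8}\right)^{2} = \frac{289}{64}$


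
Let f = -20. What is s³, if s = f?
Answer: -8000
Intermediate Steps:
s = -20
s³ = (-20)³ = -8000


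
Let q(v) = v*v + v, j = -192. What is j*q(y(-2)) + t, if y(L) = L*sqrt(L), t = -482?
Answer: 1054 + 384*I*sqrt(2) ≈ 1054.0 + 543.06*I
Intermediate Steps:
y(L) = L**(3/2)
q(v) = v + v**2 (q(v) = v**2 + v = v + v**2)
j*q(y(-2)) + t = -192*(-2)**(3/2)*(1 + (-2)**(3/2)) - 482 = -192*(-2*I*sqrt(2))*(1 - 2*I*sqrt(2)) - 482 = -(-384)*I*sqrt(2)*(1 - 2*I*sqrt(2)) - 482 = 384*I*sqrt(2)*(1 - 2*I*sqrt(2)) - 482 = -482 + 384*I*sqrt(2)*(1 - 2*I*sqrt(2))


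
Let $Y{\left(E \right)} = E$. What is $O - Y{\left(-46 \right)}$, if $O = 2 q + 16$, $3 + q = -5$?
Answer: $46$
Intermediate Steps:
$q = -8$ ($q = -3 - 5 = -8$)
$O = 0$ ($O = 2 \left(-8\right) + 16 = -16 + 16 = 0$)
$O - Y{\left(-46 \right)} = 0 - -46 = 0 + 46 = 46$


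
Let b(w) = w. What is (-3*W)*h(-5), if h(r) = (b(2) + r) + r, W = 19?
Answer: 456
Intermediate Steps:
h(r) = 2 + 2*r (h(r) = (2 + r) + r = 2 + 2*r)
(-3*W)*h(-5) = (-3*19)*(2 + 2*(-5)) = -57*(2 - 10) = -57*(-8) = 456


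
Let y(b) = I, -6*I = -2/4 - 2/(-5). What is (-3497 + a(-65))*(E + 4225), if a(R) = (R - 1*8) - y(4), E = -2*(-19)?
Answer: -304379621/20 ≈ -1.5219e+7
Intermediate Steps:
I = 1/60 (I = -(-2/4 - 2/(-5))/6 = -(-2*¼ - 2*(-⅕))/6 = -(-½ + ⅖)/6 = -⅙*(-⅒) = 1/60 ≈ 0.016667)
E = 38
y(b) = 1/60
a(R) = -481/60 + R (a(R) = (R - 1*8) - 1*1/60 = (R - 8) - 1/60 = (-8 + R) - 1/60 = -481/60 + R)
(-3497 + a(-65))*(E + 4225) = (-3497 + (-481/60 - 65))*(38 + 4225) = (-3497 - 4381/60)*4263 = -214201/60*4263 = -304379621/20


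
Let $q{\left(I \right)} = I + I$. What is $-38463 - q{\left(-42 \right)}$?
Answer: $-38379$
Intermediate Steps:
$q{\left(I \right)} = 2 I$
$-38463 - q{\left(-42 \right)} = -38463 - 2 \left(-42\right) = -38463 - -84 = -38463 + 84 = -38379$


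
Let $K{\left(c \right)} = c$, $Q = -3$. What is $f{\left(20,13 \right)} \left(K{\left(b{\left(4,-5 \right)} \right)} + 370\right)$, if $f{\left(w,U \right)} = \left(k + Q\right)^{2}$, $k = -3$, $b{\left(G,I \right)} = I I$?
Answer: $14220$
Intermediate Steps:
$b{\left(G,I \right)} = I^{2}$
$f{\left(w,U \right)} = 36$ ($f{\left(w,U \right)} = \left(-3 - 3\right)^{2} = \left(-6\right)^{2} = 36$)
$f{\left(20,13 \right)} \left(K{\left(b{\left(4,-5 \right)} \right)} + 370\right) = 36 \left(\left(-5\right)^{2} + 370\right) = 36 \left(25 + 370\right) = 36 \cdot 395 = 14220$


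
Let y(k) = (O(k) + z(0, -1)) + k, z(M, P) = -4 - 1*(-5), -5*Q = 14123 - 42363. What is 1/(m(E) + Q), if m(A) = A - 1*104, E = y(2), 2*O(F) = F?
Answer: 1/5548 ≈ 0.00018025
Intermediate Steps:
Q = 5648 (Q = -(14123 - 42363)/5 = -⅕*(-28240) = 5648)
z(M, P) = 1 (z(M, P) = -4 + 5 = 1)
O(F) = F/2
y(k) = 1 + 3*k/2 (y(k) = (k/2 + 1) + k = (1 + k/2) + k = 1 + 3*k/2)
E = 4 (E = 1 + (3/2)*2 = 1 + 3 = 4)
m(A) = -104 + A (m(A) = A - 104 = -104 + A)
1/(m(E) + Q) = 1/((-104 + 4) + 5648) = 1/(-100 + 5648) = 1/5548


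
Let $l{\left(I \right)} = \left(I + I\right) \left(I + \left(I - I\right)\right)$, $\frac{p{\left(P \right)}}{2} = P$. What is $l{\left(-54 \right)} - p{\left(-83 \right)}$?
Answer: $5998$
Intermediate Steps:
$p{\left(P \right)} = 2 P$
$l{\left(I \right)} = 2 I^{2}$ ($l{\left(I \right)} = 2 I \left(I + 0\right) = 2 I I = 2 I^{2}$)
$l{\left(-54 \right)} - p{\left(-83 \right)} = 2 \left(-54\right)^{2} - 2 \left(-83\right) = 2 \cdot 2916 - -166 = 5832 + 166 = 5998$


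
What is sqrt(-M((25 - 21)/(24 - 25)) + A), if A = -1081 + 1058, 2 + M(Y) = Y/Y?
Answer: I*sqrt(22) ≈ 4.6904*I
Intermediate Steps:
M(Y) = -1 (M(Y) = -2 + Y/Y = -2 + 1 = -1)
A = -23
sqrt(-M((25 - 21)/(24 - 25)) + A) = sqrt(-1*(-1) - 23) = sqrt(1 - 23) = sqrt(-22) = I*sqrt(22)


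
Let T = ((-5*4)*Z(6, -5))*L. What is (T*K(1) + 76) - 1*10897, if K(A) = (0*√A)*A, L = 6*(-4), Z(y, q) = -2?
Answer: -10821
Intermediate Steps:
L = -24
K(A) = 0 (K(A) = 0*A = 0)
T = -960 (T = (-5*4*(-2))*(-24) = -20*(-2)*(-24) = 40*(-24) = -960)
(T*K(1) + 76) - 1*10897 = (-960*0 + 76) - 1*10897 = (0 + 76) - 10897 = 76 - 10897 = -10821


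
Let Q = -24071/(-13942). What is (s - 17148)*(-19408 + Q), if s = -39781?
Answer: 15402839184185/13942 ≈ 1.1048e+9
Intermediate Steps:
Q = 24071/13942 (Q = -24071*(-1/13942) = 24071/13942 ≈ 1.7265)
(s - 17148)*(-19408 + Q) = (-39781 - 17148)*(-19408 + 24071/13942) = -56929*(-270562265/13942) = 15402839184185/13942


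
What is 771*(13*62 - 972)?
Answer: -127986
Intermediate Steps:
771*(13*62 - 972) = 771*(806 - 972) = 771*(-166) = -127986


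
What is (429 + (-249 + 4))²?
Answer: 33856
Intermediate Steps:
(429 + (-249 + 4))² = (429 - 245)² = 184² = 33856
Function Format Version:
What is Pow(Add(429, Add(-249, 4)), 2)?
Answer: 33856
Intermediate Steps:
Pow(Add(429, Add(-249, 4)), 2) = Pow(Add(429, -245), 2) = Pow(184, 2) = 33856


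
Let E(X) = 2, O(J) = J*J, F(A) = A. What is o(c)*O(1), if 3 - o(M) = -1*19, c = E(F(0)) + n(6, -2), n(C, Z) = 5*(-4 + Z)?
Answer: 22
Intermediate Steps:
n(C, Z) = -20 + 5*Z
O(J) = J²
c = -28 (c = 2 + (-20 + 5*(-2)) = 2 + (-20 - 10) = 2 - 30 = -28)
o(M) = 22 (o(M) = 3 - (-1)*19 = 3 - 1*(-19) = 3 + 19 = 22)
o(c)*O(1) = 22*1² = 22*1 = 22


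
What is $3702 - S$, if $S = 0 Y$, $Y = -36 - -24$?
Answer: $3702$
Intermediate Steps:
$Y = -12$ ($Y = -36 + 24 = -12$)
$S = 0$ ($S = 0 \left(-12\right) = 0$)
$3702 - S = 3702 - 0 = 3702 + 0 = 3702$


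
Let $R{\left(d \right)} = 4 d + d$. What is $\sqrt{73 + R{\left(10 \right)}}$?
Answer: $\sqrt{123} \approx 11.091$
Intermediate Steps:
$R{\left(d \right)} = 5 d$
$\sqrt{73 + R{\left(10 \right)}} = \sqrt{73 + 5 \cdot 10} = \sqrt{73 + 50} = \sqrt{123}$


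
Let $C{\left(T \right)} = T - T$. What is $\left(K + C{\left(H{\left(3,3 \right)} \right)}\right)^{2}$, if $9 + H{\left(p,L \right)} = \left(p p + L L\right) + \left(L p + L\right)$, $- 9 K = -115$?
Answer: $\frac{13225}{81} \approx 163.27$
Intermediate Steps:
$K = \frac{115}{9}$ ($K = \left(- \frac{1}{9}\right) \left(-115\right) = \frac{115}{9} \approx 12.778$)
$H{\left(p,L \right)} = -9 + L + L^{2} + p^{2} + L p$ ($H{\left(p,L \right)} = -9 + \left(\left(p p + L L\right) + \left(L p + L\right)\right) = -9 + \left(\left(p^{2} + L^{2}\right) + \left(L + L p\right)\right) = -9 + \left(\left(L^{2} + p^{2}\right) + \left(L + L p\right)\right) = -9 + \left(L + L^{2} + p^{2} + L p\right) = -9 + L + L^{2} + p^{2} + L p$)
$C{\left(T \right)} = 0$
$\left(K + C{\left(H{\left(3,3 \right)} \right)}\right)^{2} = \left(\frac{115}{9} + 0\right)^{2} = \left(\frac{115}{9}\right)^{2} = \frac{13225}{81}$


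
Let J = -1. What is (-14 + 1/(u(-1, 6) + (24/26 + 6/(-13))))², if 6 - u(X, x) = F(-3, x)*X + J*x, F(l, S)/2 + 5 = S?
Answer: 6859161/35344 ≈ 194.07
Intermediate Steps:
F(l, S) = -10 + 2*S
u(X, x) = 6 + x - X*(-10 + 2*x) (u(X, x) = 6 - ((-10 + 2*x)*X - x) = 6 - (X*(-10 + 2*x) - x) = 6 - (-x + X*(-10 + 2*x)) = 6 + (x - X*(-10 + 2*x)) = 6 + x - X*(-10 + 2*x))
(-14 + 1/(u(-1, 6) + (24/26 + 6/(-13))))² = (-14 + 1/((6 + 6 - 2*(-1)*(-5 + 6)) + (24/26 + 6/(-13))))² = (-14 + 1/((6 + 6 - 2*(-1)*1) + (24*(1/26) + 6*(-1/13))))² = (-14 + 1/((6 + 6 + 2) + (12/13 - 6/13)))² = (-14 + 1/(14 + 6/13))² = (-14 + 1/(188/13))² = (-14 + 13/188)² = (-2619/188)² = 6859161/35344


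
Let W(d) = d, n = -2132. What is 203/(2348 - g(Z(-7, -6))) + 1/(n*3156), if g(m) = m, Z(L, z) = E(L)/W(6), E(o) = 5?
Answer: 8195410973/94758761136 ≈ 0.086487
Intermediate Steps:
Z(L, z) = ⅚ (Z(L, z) = 5/6 = 5*(⅙) = ⅚)
203/(2348 - g(Z(-7, -6))) + 1/(n*3156) = 203/(2348 - 1*⅚) + 1/(-2132*3156) = 203/(2348 - ⅚) - 1/2132*1/3156 = 203/(14083/6) - 1/6728592 = 203*(6/14083) - 1/6728592 = 1218/14083 - 1/6728592 = 8195410973/94758761136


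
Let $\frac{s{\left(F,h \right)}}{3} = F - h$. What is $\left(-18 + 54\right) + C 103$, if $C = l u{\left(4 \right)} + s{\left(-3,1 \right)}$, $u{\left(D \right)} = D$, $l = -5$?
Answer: $-3260$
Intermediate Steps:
$s{\left(F,h \right)} = - 3 h + 3 F$ ($s{\left(F,h \right)} = 3 \left(F - h\right) = - 3 h + 3 F$)
$C = -32$ ($C = \left(-5\right) 4 + \left(\left(-3\right) 1 + 3 \left(-3\right)\right) = -20 - 12 = -32$)
$\left(-18 + 54\right) + C 103 = \left(-18 + 54\right) - 3296 = 36 - 3296 = -3260$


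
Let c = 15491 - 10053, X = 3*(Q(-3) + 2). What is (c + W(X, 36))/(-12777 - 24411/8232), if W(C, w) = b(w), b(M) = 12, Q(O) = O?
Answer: -598192/1402729 ≈ -0.42645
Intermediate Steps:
X = -3 (X = 3*(-3 + 2) = 3*(-1) = -3)
W(C, w) = 12
c = 5438
(c + W(X, 36))/(-12777 - 24411/8232) = (5438 + 12)/(-12777 - 24411/8232) = 5450/(-12777 - 24411*1/8232) = 5450/(-12777 - 8137/2744) = 5450/(-35068225/2744) = 5450*(-2744/35068225) = -598192/1402729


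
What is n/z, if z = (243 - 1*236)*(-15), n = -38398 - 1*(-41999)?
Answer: -3601/105 ≈ -34.295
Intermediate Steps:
n = 3601 (n = -38398 + 41999 = 3601)
z = -105 (z = (243 - 236)*(-15) = 7*(-15) = -105)
n/z = 3601/(-105) = 3601*(-1/105) = -3601/105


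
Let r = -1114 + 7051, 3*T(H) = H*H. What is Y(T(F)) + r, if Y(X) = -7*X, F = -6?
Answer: 5853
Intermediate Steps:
T(H) = H**2/3 (T(H) = (H*H)/3 = H**2/3)
r = 5937
Y(T(F)) + r = -7*(-6)**2/3 + 5937 = -7*36/3 + 5937 = -7*12 + 5937 = -84 + 5937 = 5853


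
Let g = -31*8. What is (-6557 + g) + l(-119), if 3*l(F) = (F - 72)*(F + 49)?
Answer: -7045/3 ≈ -2348.3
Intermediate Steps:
l(F) = (-72 + F)*(49 + F)/3 (l(F) = ((F - 72)*(F + 49))/3 = ((-72 + F)*(49 + F))/3 = (-72 + F)*(49 + F)/3)
g = -248
(-6557 + g) + l(-119) = (-6557 - 248) + (-1176 - 23/3*(-119) + (⅓)*(-119)²) = -6805 + (-1176 + 2737/3 + (⅓)*14161) = -6805 + (-1176 + 2737/3 + 14161/3) = -6805 + 13370/3 = -7045/3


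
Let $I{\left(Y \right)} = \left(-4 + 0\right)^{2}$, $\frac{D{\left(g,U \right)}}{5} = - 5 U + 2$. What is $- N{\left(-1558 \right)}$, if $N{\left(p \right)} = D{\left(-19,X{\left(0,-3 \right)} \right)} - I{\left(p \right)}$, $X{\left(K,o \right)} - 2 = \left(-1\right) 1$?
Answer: $31$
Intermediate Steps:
$X{\left(K,o \right)} = 1$ ($X{\left(K,o \right)} = 2 - 1 = 1$)
$D{\left(g,U \right)} = 10 - 25 U$ ($D{\left(g,U \right)} = 5 \left(- 5 U + 2\right) = 5 \left(2 - 5 U\right) = 10 - 25 U$)
$I{\left(Y \right)} = 16$ ($I{\left(Y \right)} = \left(-4\right)^{2} = 16$)
$N{\left(p \right)} = -31$ ($N{\left(p \right)} = \left(10 - 25\right) - 16 = -15 - 16 = -31$)
$- N{\left(-1558 \right)} = \left(-1\right) \left(-31\right) = 31$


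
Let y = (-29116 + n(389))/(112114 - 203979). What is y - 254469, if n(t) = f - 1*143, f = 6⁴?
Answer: -23376766722/91865 ≈ -2.5447e+5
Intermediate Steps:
f = 1296
n(t) = 1153 (n(t) = 1296 - 1*143 = 1296 - 143 = 1153)
y = 27963/91865 (y = (-29116 + 1153)/(112114 - 203979) = -27963/(-91865) = -27963*(-1/91865) = 27963/91865 ≈ 0.30439)
y - 254469 = 27963/91865 - 254469 = -23376766722/91865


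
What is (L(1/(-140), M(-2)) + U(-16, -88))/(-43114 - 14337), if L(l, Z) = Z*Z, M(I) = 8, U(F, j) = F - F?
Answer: -64/57451 ≈ -0.0011140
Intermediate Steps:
U(F, j) = 0
L(l, Z) = Z**2
(L(1/(-140), M(-2)) + U(-16, -88))/(-43114 - 14337) = (8**2 + 0)/(-43114 - 14337) = (64 + 0)/(-57451) = 64*(-1/57451) = -64/57451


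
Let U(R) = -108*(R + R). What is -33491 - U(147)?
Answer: -1739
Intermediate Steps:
U(R) = -216*R
-33491 - U(147) = -33491 - (-216)*147 = -33491 - 1*(-31752) = -33491 + 31752 = -1739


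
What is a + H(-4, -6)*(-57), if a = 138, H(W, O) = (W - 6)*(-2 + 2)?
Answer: 138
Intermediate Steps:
H(W, O) = 0 (H(W, O) = (-6 + W)*0 = 0)
a + H(-4, -6)*(-57) = 138 + 0*(-57) = 138 + 0 = 138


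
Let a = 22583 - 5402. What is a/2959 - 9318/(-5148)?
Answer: 1757875/230802 ≈ 7.6164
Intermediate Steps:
a = 17181
a/2959 - 9318/(-5148) = 17181/2959 - 9318/(-5148) = 17181*(1/2959) - 9318*(-1/5148) = 17181/2959 + 1553/858 = 1757875/230802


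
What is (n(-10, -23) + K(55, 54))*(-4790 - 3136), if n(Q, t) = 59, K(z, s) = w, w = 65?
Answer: -982824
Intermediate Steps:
K(z, s) = 65
(n(-10, -23) + K(55, 54))*(-4790 - 3136) = (59 + 65)*(-4790 - 3136) = 124*(-7926) = -982824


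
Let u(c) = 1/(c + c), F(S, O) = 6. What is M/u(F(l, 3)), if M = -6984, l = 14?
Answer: -83808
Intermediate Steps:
u(c) = 1/(2*c)
M/u(F(l, 3)) = -6984/((½)/6) = -6984/((½)*(⅙)) = -6984/1/12 = -6984*12 = -83808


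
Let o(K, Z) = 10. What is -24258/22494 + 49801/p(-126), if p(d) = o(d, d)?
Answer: 186663519/37490 ≈ 4979.0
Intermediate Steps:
p(d) = 10
-24258/22494 + 49801/p(-126) = -24258/22494 + 49801/10 = -24258*1/22494 + 49801*(⅒) = -4043/3749 + 49801/10 = 186663519/37490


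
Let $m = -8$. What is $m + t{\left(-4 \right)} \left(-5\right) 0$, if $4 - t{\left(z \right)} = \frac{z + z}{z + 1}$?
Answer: $-8$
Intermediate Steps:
$t{\left(z \right)} = 4 - \frac{2 z}{1 + z}$ ($t{\left(z \right)} = 4 - \frac{z + z}{z + 1} = 4 - \frac{2 z}{1 + z}$)
$m + t{\left(-4 \right)} \left(-5\right) 0 = -8 + \frac{2 \left(2 - 4\right)}{1 - 4} \left(-5\right) 0 = -8 + 2 \frac{1}{-3} \left(-2\right) \left(-5\right) 0 = -8 + 2 \left(- \frac{1}{3}\right) \left(-2\right) \left(-5\right) 0 = -8 + \frac{4}{3} \left(-5\right) 0 = -8 - 0 = -8 + 0 = -8$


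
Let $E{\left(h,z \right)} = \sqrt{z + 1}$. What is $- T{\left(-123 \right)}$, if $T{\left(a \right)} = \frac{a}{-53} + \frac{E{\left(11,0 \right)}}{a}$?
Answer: $- \frac{15076}{6519} \approx -2.3126$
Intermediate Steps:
$E{\left(h,z \right)} = \sqrt{1 + z}$
$T{\left(a \right)} = \frac{1}{a} - \frac{a}{53}$ ($T{\left(a \right)} = \frac{a}{-53} + \frac{\sqrt{1 + 0}}{a} = a \left(- \frac{1}{53}\right) + \frac{\sqrt{1}}{a} = - \frac{a}{53} + 1 \frac{1}{a} = - \frac{a}{53} + \frac{1}{a} = \frac{1}{a} - \frac{a}{53}$)
$- T{\left(-123 \right)} = - (\frac{1}{-123} - - \frac{123}{53}) = - (- \frac{1}{123} + \frac{123}{53}) = \left(-1\right) \frac{15076}{6519} = - \frac{15076}{6519}$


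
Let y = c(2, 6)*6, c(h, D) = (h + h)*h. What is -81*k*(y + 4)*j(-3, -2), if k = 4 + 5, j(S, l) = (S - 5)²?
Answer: -2426112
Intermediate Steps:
c(h, D) = 2*h² (c(h, D) = (2*h)*h = 2*h²)
y = 48 (y = (2*2²)*6 = (2*4)*6 = 8*6 = 48)
j(S, l) = (-5 + S)²
k = 9
-81*k*(y + 4)*j(-3, -2) = -81*9*(48 + 4)*(-5 - 3)² = -81*9*52*(-8)² = -37908*64 = -81*29952 = -2426112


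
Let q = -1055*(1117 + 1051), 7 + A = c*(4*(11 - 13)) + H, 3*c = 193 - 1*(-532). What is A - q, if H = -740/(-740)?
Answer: 6855902/3 ≈ 2.2853e+6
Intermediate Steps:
H = 1 (H = -740*(-1/740) = 1)
c = 725/3 (c = (193 - 1*(-532))/3 = (193 + 532)/3 = (⅓)*725 = 725/3 ≈ 241.67)
A = -5818/3 (A = -7 + (725*(4*(11 - 13))/3 + 1) = -7 + (725*(4*(-2))/3 + 1) = -7 + ((725/3)*(-8) + 1) = -7 + (-5800/3 + 1) = -7 - 5797/3 = -5818/3 ≈ -1939.3)
q = -2287240 (q = -1055*2168 = -2287240)
A - q = -5818/3 - 1*(-2287240) = -5818/3 + 2287240 = 6855902/3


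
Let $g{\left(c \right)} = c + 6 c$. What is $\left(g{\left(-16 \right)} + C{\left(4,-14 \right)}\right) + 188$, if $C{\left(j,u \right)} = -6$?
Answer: $70$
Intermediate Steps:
$g{\left(c \right)} = 7 c$
$\left(g{\left(-16 \right)} + C{\left(4,-14 \right)}\right) + 188 = \left(7 \left(-16\right) - 6\right) + 188 = \left(-112 - 6\right) + 188 = -118 + 188 = 70$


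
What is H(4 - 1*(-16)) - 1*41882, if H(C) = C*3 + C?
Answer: -41802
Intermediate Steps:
H(C) = 4*C (H(C) = 3*C + C = 4*C)
H(4 - 1*(-16)) - 1*41882 = 4*(4 - 1*(-16)) - 1*41882 = 4*(4 + 16) - 41882 = 4*20 - 41882 = 80 - 41882 = -41802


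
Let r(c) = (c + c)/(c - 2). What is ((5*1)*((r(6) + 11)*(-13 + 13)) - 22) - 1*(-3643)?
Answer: 3621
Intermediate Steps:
r(c) = 2*c/(-2 + c) (r(c) = (2*c)/(-2 + c) = 2*c/(-2 + c))
((5*1)*((r(6) + 11)*(-13 + 13)) - 22) - 1*(-3643) = ((5*1)*((2*6/(-2 + 6) + 11)*(-13 + 13)) - 22) - 1*(-3643) = (5*((2*6/4 + 11)*0) - 22) + 3643 = (5*((2*6*(¼) + 11)*0) - 22) + 3643 = (5*((3 + 11)*0) - 22) + 3643 = (5*(14*0) - 22) + 3643 = (5*0 - 22) + 3643 = (0 - 22) + 3643 = -22 + 3643 = 3621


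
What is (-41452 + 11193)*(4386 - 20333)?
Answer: 482540273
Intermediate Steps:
(-41452 + 11193)*(4386 - 20333) = -30259*(-15947) = 482540273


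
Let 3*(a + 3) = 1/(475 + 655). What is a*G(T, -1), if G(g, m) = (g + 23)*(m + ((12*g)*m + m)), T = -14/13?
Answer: -13717981/19097 ≈ -718.33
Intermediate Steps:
T = -14/13 (T = -14*1/13 = -14/13 ≈ -1.0769)
G(g, m) = (23 + g)*(2*m + 12*g*m) (G(g, m) = (23 + g)*(m + (12*g*m + m)) = (23 + g)*(m + (m + 12*g*m)) = (23 + g)*(2*m + 12*g*m))
a = -10169/3390 (a = -3 + 1/(3*(475 + 655)) = -3 + (⅓)/1130 = -3 + (⅓)*(1/1130) = -3 + 1/3390 = -10169/3390 ≈ -2.9997)
a*G(T, -1) = -10169*(-1)*(23 + 6*(-14/13)² + 139*(-14/13))/1695 = -10169*(-1)*(23 + 6*(196/169) - 1946/13)/1695 = -10169*(-1)*(23 + 1176/169 - 1946/13)/1695 = -10169*(-1)*(-20235)/(1695*169) = -10169/3390*40470/169 = -13717981/19097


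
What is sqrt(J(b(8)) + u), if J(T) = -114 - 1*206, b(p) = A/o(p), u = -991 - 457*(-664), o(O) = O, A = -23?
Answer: 11*sqrt(2497) ≈ 549.67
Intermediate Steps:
u = 302457 (u = -991 + 303448 = 302457)
b(p) = -23/p
J(T) = -320 (J(T) = -114 - 206 = -320)
sqrt(J(b(8)) + u) = sqrt(-320 + 302457) = sqrt(302137) = 11*sqrt(2497)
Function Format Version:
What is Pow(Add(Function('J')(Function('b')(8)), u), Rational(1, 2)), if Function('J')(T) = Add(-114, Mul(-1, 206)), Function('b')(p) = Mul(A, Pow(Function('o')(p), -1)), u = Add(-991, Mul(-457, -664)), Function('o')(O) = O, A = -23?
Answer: Mul(11, Pow(2497, Rational(1, 2))) ≈ 549.67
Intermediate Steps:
u = 302457 (u = Add(-991, 303448) = 302457)
Function('b')(p) = Mul(-23, Pow(p, -1))
Function('J')(T) = -320 (Function('J')(T) = Add(-114, -206) = -320)
Pow(Add(Function('J')(Function('b')(8)), u), Rational(1, 2)) = Pow(Add(-320, 302457), Rational(1, 2)) = Pow(302137, Rational(1, 2)) = Mul(11, Pow(2497, Rational(1, 2)))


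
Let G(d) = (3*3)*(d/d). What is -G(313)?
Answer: -9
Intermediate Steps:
G(d) = 9 (G(d) = 9*1 = 9)
-G(313) = -1*9 = -9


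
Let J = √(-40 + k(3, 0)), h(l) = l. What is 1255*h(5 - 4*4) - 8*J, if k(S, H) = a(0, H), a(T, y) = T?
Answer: -13805 - 16*I*√10 ≈ -13805.0 - 50.596*I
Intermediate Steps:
k(S, H) = 0
J = 2*I*√10 (J = √(-40 + 0) = √(-40) = 2*I*√10 ≈ 6.3246*I)
1255*h(5 - 4*4) - 8*J = 1255*(5 - 4*4) - 16*I*√10 = 1255*(5 - 16) - 16*I*√10 = 1255*(-11) - 16*I*√10 = -13805 - 16*I*√10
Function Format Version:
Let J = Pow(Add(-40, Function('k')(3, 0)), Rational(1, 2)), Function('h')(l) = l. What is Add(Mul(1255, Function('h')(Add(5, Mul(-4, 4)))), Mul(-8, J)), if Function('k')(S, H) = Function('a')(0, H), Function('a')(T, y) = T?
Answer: Add(-13805, Mul(-16, I, Pow(10, Rational(1, 2)))) ≈ Add(-13805., Mul(-50.596, I))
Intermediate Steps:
Function('k')(S, H) = 0
J = Mul(2, I, Pow(10, Rational(1, 2))) (J = Pow(Add(-40, 0), Rational(1, 2)) = Pow(-40, Rational(1, 2)) = Mul(2, I, Pow(10, Rational(1, 2))) ≈ Mul(6.3246, I))
Add(Mul(1255, Function('h')(Add(5, Mul(-4, 4)))), Mul(-8, J)) = Add(Mul(1255, Add(5, Mul(-4, 4))), Mul(-8, Mul(2, I, Pow(10, Rational(1, 2))))) = Add(Mul(1255, Add(5, -16)), Mul(-16, I, Pow(10, Rational(1, 2)))) = Add(Mul(1255, -11), Mul(-16, I, Pow(10, Rational(1, 2)))) = Add(-13805, Mul(-16, I, Pow(10, Rational(1, 2))))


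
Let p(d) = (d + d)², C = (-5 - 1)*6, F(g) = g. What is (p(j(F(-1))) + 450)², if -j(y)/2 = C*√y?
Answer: 411521796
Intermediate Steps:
C = -36 (C = -6*6 = -36)
j(y) = 72*√y (j(y) = -(-72)*√y = 72*√y)
p(d) = 4*d² (p(d) = (2*d)² = 4*d²)
(p(j(F(-1))) + 450)² = (4*(72*√(-1))² + 450)² = (4*(72*I)² + 450)² = (4*(-5184) + 450)² = (-20736 + 450)² = (-20286)² = 411521796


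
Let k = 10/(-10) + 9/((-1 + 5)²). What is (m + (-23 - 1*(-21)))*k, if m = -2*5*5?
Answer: 91/4 ≈ 22.750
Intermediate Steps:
k = -7/16 (k = 10*(-⅒) + 9/(4²) = -1 + 9/16 = -7/16 ≈ -0.43750)
m = -50 (m = -10*5 = -50)
(m + (-23 - 1*(-21)))*k = (-50 + (-23 - 1*(-21)))*(-7/16) = (-50 + (-23 + 21))*(-7/16) = (-50 - 2)*(-7/16) = -52*(-7/16) = 91/4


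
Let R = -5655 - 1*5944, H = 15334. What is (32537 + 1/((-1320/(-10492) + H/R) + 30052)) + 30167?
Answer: 57328447171077745/914270973792 ≈ 62704.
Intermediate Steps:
R = -11599 (R = -5655 - 5944 = -11599)
(32537 + 1/((-1320/(-10492) + H/R) + 30052)) + 30167 = (32537 + 1/((-1320/(-10492) + 15334/(-11599)) + 30052)) + 30167 = (32537 + 1/((-1320*(-1/10492) + 15334*(-1/11599)) + 30052)) + 30167 = (32537 + 1/((330/2623 - 15334/11599) + 30052)) + 30167 = (32537 + 1/(-36393412/30424177 + 30052)) + 30167 = (32537 + 1/(914270973792/30424177)) + 30167 = (32537 + 30424177/914270973792) + 30167 = 29747634704694481/914270973792 + 30167 = 57328447171077745/914270973792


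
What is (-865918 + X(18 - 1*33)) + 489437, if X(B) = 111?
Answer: -376370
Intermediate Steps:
(-865918 + X(18 - 1*33)) + 489437 = (-865918 + 111) + 489437 = -865807 + 489437 = -376370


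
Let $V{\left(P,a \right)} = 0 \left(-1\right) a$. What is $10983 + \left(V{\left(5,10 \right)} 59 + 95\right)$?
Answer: $11078$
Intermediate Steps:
$V{\left(P,a \right)} = 0$ ($V{\left(P,a \right)} = 0 a = 0$)
$10983 + \left(V{\left(5,10 \right)} 59 + 95\right) = 10983 + \left(0 \cdot 59 + 95\right) = 10983 + \left(0 + 95\right) = 10983 + 95 = 11078$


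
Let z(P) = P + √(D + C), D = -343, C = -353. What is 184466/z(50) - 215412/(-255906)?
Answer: 98374427773/34078149 - 92233*I*√174/799 ≈ 2886.7 - 1522.7*I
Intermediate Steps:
z(P) = P + 2*I*√174 (z(P) = P + √(-343 - 353) = P + √(-696) = P + 2*I*√174)
184466/z(50) - 215412/(-255906) = 184466/(50 + 2*I*√174) - 215412/(-255906) = 184466/(50 + 2*I*√174) - 215412*(-1/255906) = 184466/(50 + 2*I*√174) + 35902/42651 = 35902/42651 + 184466/(50 + 2*I*√174)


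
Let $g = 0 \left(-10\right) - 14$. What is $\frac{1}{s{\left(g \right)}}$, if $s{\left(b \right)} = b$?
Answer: $- \frac{1}{14} \approx -0.071429$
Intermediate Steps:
$g = -14$ ($g = 0 - 14 = -14$)
$\frac{1}{s{\left(g \right)}} = \frac{1}{-14} = - \frac{1}{14}$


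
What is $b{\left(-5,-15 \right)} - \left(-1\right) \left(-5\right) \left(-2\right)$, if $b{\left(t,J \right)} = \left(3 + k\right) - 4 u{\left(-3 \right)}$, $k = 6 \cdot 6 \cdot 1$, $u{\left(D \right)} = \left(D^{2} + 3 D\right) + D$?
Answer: $61$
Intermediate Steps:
$u{\left(D \right)} = D^{2} + 4 D$
$k = 36$ ($k = 36 \cdot 1 = 36$)
$b{\left(t,J \right)} = 51$ ($b{\left(t,J \right)} = \left(3 + 36\right) - 4 \left(- 3 \left(4 - 3\right)\right) = 39 - 4 \left(\left(-3\right) 1\right) = 39 - -12 = 39 + 12 = 51$)
$b{\left(-5,-15 \right)} - \left(-1\right) \left(-5\right) \left(-2\right) = 51 - \left(-1\right) \left(-5\right) \left(-2\right) = 51 - 5 \left(-2\right) = 51 - -10 = 51 + 10 = 61$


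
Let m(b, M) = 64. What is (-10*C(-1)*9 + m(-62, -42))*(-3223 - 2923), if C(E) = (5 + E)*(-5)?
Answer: -11456144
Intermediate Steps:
C(E) = -25 - 5*E
(-10*C(-1)*9 + m(-62, -42))*(-3223 - 2923) = (-10*(-25 - 5*(-1))*9 + 64)*(-3223 - 2923) = (-10*(-25 + 5)*9 + 64)*(-6146) = (-10*(-20)*9 + 64)*(-6146) = (200*9 + 64)*(-6146) = (1800 + 64)*(-6146) = 1864*(-6146) = -11456144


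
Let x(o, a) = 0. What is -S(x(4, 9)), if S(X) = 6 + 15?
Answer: -21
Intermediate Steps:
S(X) = 21
-S(x(4, 9)) = -1*21 = -21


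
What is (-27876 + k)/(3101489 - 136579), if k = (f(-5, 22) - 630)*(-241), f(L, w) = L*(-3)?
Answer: 120339/2964910 ≈ 0.040588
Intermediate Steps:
f(L, w) = -3*L
k = 148215 (k = (-3*(-5) - 630)*(-241) = (15 - 630)*(-241) = -615*(-241) = 148215)
(-27876 + k)/(3101489 - 136579) = (-27876 + 148215)/(3101489 - 136579) = 120339/2964910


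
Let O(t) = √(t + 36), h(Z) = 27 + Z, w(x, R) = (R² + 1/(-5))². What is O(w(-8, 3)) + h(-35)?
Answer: -8 + 2*√709/5 ≈ 2.6508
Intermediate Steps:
w(x, R) = (-⅕ + R²)² (w(x, R) = (R² - ⅕)² = (-⅕ + R²)²)
O(t) = √(36 + t)
O(w(-8, 3)) + h(-35) = √(36 + (-1 + 5*3²)²/25) + (27 - 35) = √(36 + (-1 + 5*9)²/25) - 8 = √(36 + (-1 + 45)²/25) - 8 = √(36 + (1/25)*44²) - 8 = √(36 + (1/25)*1936) - 8 = √(36 + 1936/25) - 8 = √(2836/25) - 8 = 2*√709/5 - 8 = -8 + 2*√709/5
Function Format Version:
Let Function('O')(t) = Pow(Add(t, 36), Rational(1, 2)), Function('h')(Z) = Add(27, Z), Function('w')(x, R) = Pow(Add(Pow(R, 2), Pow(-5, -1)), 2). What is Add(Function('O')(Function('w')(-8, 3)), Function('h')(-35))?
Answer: Add(-8, Mul(Rational(2, 5), Pow(709, Rational(1, 2)))) ≈ 2.6508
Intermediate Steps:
Function('w')(x, R) = Pow(Add(Rational(-1, 5), Pow(R, 2)), 2) (Function('w')(x, R) = Pow(Add(Pow(R, 2), Rational(-1, 5)), 2) = Pow(Add(Rational(-1, 5), Pow(R, 2)), 2))
Function('O')(t) = Pow(Add(36, t), Rational(1, 2))
Add(Function('O')(Function('w')(-8, 3)), Function('h')(-35)) = Add(Pow(Add(36, Mul(Rational(1, 25), Pow(Add(-1, Mul(5, Pow(3, 2))), 2))), Rational(1, 2)), Add(27, -35)) = Add(Pow(Add(36, Mul(Rational(1, 25), Pow(Add(-1, Mul(5, 9)), 2))), Rational(1, 2)), -8) = Add(Pow(Add(36, Mul(Rational(1, 25), Pow(Add(-1, 45), 2))), Rational(1, 2)), -8) = Add(Pow(Add(36, Mul(Rational(1, 25), Pow(44, 2))), Rational(1, 2)), -8) = Add(Pow(Add(36, Mul(Rational(1, 25), 1936)), Rational(1, 2)), -8) = Add(Pow(Add(36, Rational(1936, 25)), Rational(1, 2)), -8) = Add(Pow(Rational(2836, 25), Rational(1, 2)), -8) = Add(Mul(Rational(2, 5), Pow(709, Rational(1, 2))), -8) = Add(-8, Mul(Rational(2, 5), Pow(709, Rational(1, 2))))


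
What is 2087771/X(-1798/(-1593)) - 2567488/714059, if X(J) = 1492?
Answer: 1486960980393/1065376028 ≈ 1395.7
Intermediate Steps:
2087771/X(-1798/(-1593)) - 2567488/714059 = 2087771/1492 - 2567488/714059 = 1486960980393/1065376028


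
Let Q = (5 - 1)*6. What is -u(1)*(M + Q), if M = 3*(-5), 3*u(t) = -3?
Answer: 9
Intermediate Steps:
u(t) = -1 (u(t) = (⅓)*(-3) = -1)
Q = 24 (Q = 4*6 = 24)
M = -15
-u(1)*(M + Q) = -(-1)*(-15 + 24) = -(-1)*9 = -1*(-9) = 9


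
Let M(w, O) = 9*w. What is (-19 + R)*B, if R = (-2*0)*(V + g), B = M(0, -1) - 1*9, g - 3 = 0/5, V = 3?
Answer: 171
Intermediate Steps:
g = 3 (g = 3 + 0/5 = 3 + 0*(⅕) = 3 + 0 = 3)
B = -9 (B = 9*0 - 1*9 = 0 - 9 = -9)
R = 0 (R = (-2*0)*(3 + 3) = 0*6 = 0)
(-19 + R)*B = (-19 + 0)*(-9) = -19*(-9) = 171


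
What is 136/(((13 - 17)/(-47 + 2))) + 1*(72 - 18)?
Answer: 1584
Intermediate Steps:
136/(((13 - 17)/(-47 + 2))) + 1*(72 - 18) = 136/((-4/(-45))) + 1*54 = 136/((-4*(-1/45))) + 54 = 136/(4/45) + 54 = 136*(45/4) + 54 = 1530 + 54 = 1584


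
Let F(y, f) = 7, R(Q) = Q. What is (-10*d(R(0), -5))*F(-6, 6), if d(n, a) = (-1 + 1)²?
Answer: 0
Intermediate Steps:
d(n, a) = 0 (d(n, a) = 0² = 0)
(-10*d(R(0), -5))*F(-6, 6) = -10*0*7 = 0*7 = 0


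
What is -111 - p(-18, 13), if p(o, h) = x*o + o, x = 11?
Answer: 105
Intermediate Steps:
p(o, h) = 12*o (p(o, h) = 11*o + o = 12*o)
-111 - p(-18, 13) = -111 - 12*(-18) = -111 - 1*(-216) = -111 + 216 = 105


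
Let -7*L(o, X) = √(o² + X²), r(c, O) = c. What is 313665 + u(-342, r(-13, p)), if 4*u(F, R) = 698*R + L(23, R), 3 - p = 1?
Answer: 622793/2 - √698/28 ≈ 3.1140e+5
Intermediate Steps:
p = 2 (p = 3 - 1*1 = 3 - 1 = 2)
L(o, X) = -√(X² + o²)/7 (L(o, X) = -√(o² + X²)/7 = -√(X² + o²)/7)
u(F, R) = -√(529 + R²)/28 + 349*R/2 (u(F, R) = (698*R - √(R² + 23²)/7)/4 = (698*R - √(R² + 529)/7)/4 = (698*R - √(529 + R²)/7)/4 = -√(529 + R²)/28 + 349*R/2)
313665 + u(-342, r(-13, p)) = 313665 + (-√(529 + (-13)²)/28 + (349/2)*(-13)) = 313665 + (-√(529 + 169)/28 - 4537/2) = 313665 + (-√698/28 - 4537/2) = 313665 + (-4537/2 - √698/28) = 622793/2 - √698/28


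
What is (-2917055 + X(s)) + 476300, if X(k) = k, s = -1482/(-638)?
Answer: -778600104/319 ≈ -2.4408e+6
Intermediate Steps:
s = 741/319 (s = -1482*(-1/638) = 741/319 ≈ 2.3229)
(-2917055 + X(s)) + 476300 = (-2917055 + 741/319) + 476300 = -930539804/319 + 476300 = -778600104/319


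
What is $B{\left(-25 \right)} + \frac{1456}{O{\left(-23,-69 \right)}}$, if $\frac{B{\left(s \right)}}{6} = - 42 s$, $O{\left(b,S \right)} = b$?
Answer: $\frac{143444}{23} \approx 6236.7$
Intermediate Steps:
$B{\left(s \right)} = - 252 s$ ($B{\left(s \right)} = 6 \left(- 42 s\right) = - 252 s$)
$B{\left(-25 \right)} + \frac{1456}{O{\left(-23,-69 \right)}} = \left(-252\right) \left(-25\right) + \frac{1456}{-23} = 6300 + 1456 \left(- \frac{1}{23}\right) = 6300 - \frac{1456}{23} = \frac{143444}{23}$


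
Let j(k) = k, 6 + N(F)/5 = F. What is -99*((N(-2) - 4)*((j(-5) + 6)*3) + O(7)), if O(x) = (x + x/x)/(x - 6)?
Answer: 12276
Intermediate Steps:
N(F) = -30 + 5*F
O(x) = (1 + x)/(-6 + x) (O(x) = (x + 1)/(-6 + x) = (1 + x)/(-6 + x))
-99*((N(-2) - 4)*((j(-5) + 6)*3) + O(7)) = -99*(((-30 + 5*(-2)) - 4)*((-5 + 6)*3) + (1 + 7)/(-6 + 7)) = -99*(((-30 - 10) - 4)*(1*3) + 8/1) = -99*((-40 - 4)*3 + 1*8) = -99*(-44*3 + 8) = -99*(-132 + 8) = -99*(-124) = 12276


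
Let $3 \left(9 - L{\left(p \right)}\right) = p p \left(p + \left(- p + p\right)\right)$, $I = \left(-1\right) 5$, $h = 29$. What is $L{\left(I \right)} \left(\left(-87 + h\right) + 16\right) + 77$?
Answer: $-2051$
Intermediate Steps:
$I = -5$
$L{\left(p \right)} = 9 - \frac{p^{3}}{3}$ ($L{\left(p \right)} = 9 - \frac{p p \left(p + \left(- p + p\right)\right)}{3} = 9 - \frac{p p \left(p + 0\right)}{3} = 9 - \frac{p p p}{3} = 9 - \frac{p p^{2}}{3} = 9 - \frac{p^{3}}{3}$)
$L{\left(I \right)} \left(\left(-87 + h\right) + 16\right) + 77 = \left(9 - \frac{\left(-5\right)^{3}}{3}\right) \left(\left(-87 + 29\right) + 16\right) + 77 = \left(9 - - \frac{125}{3}\right) \left(-58 + 16\right) + 77 = \left(9 + \frac{125}{3}\right) \left(-42\right) + 77 = \frac{152}{3} \left(-42\right) + 77 = -2128 + 77 = -2051$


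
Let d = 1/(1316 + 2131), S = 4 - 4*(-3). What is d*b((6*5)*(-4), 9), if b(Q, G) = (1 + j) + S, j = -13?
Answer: 4/3447 ≈ 0.0011604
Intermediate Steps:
S = 16 (S = 4 + 12 = 16)
d = 1/3447 ≈ 0.00029011
b(Q, G) = 4 (b(Q, G) = (1 - 13) + 16 = -12 + 16 = 4)
d*b((6*5)*(-4), 9) = (1/3447)*4 = 4/3447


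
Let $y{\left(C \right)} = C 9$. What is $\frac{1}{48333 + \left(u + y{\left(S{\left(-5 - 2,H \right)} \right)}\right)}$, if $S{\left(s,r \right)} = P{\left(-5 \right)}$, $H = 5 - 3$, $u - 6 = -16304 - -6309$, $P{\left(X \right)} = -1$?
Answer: $\frac{1}{38335} \approx 2.6086 \cdot 10^{-5}$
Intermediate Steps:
$u = -9989$ ($u = 6 - 9995 = -9989$)
$H = 2$
$S{\left(s,r \right)} = -1$
$y{\left(C \right)} = 9 C$
$\frac{1}{48333 + \left(u + y{\left(S{\left(-5 - 2,H \right)} \right)}\right)} = \frac{1}{48333 + \left(-9989 + 9 \left(-1\right)\right)} = \frac{1}{48333 - 9998} = \frac{1}{38335}$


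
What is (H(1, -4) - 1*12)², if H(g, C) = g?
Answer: 121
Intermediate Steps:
(H(1, -4) - 1*12)² = (1 - 1*12)² = (1 - 12)² = (-11)² = 121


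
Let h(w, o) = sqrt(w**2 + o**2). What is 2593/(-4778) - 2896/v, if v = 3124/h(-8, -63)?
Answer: -2593/4778 - 724*sqrt(4033)/781 ≈ -59.414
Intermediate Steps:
h(w, o) = sqrt(o**2 + w**2)
v = 3124*sqrt(4033)/4033 (v = 3124/(sqrt((-63)**2 + (-8)**2)) = 3124/(sqrt(3969 + 64)) = 3124/(sqrt(4033)) = 3124*(sqrt(4033)/4033) = 3124*sqrt(4033)/4033 ≈ 49.192)
2593/(-4778) - 2896/v = 2593/(-4778) - 2896*sqrt(4033)/3124 = 2593*(-1/4778) - 724*sqrt(4033)/781 = -2593/4778 - 724*sqrt(4033)/781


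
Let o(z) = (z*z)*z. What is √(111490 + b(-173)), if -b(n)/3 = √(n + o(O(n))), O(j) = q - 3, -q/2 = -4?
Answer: √(111490 - 12*I*√3) ≈ 333.9 - 0.031*I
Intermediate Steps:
q = 8 (q = -2*(-4) = 8)
O(j) = 5 (O(j) = 8 - 3 = 5)
o(z) = z³ (o(z) = z²*z = z³)
b(n) = -3*√(125 + n) (b(n) = -3*√(n + 5³) = -3*√(n + 125) = -3*√(125 + n))
√(111490 + b(-173)) = √(111490 - 3*√(125 - 173)) = √(111490 - 12*I*√3)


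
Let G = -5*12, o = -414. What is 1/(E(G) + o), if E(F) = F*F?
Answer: 1/3186 ≈ 0.00031387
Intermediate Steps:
G = -60
E(F) = F²
1/(E(G) + o) = 1/((-60)² - 414) = 1/(3600 - 414) = 1/3186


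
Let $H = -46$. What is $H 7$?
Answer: $-322$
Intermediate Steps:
$H 7 = \left(-46\right) 7 = -322$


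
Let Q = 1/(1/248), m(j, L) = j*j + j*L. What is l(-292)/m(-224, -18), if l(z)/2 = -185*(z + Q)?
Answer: 185/616 ≈ 0.30032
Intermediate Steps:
m(j, L) = j**2 + L*j
Q = 248 (Q = 1/(1/248) = 248)
l(z) = -91760 - 370*z (l(z) = 2*(-185*(z + 248)) = 2*(-185*(248 + z)) = 2*(-45880 - 185*z) = -91760 - 370*z)
l(-292)/m(-224, -18) = (-91760 - 370*(-292))/((-224*(-18 - 224))) = (-91760 + 108040)/((-224*(-242))) = 16280/54208 = 16280*(1/54208) = 185/616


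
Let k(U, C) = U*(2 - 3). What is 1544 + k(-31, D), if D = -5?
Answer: 1575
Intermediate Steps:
k(U, C) = -U (k(U, C) = U*(-1) = -U)
1544 + k(-31, D) = 1544 - 1*(-31) = 1544 + 31 = 1575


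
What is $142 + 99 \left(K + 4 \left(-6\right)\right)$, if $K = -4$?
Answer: $-2630$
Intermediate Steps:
$142 + 99 \left(K + 4 \left(-6\right)\right) = 142 + 99 \left(-4 + 4 \left(-6\right)\right) = 142 + 99 \left(-4 - 24\right) = 142 + 99 \left(-28\right) = 142 - 2772 = -2630$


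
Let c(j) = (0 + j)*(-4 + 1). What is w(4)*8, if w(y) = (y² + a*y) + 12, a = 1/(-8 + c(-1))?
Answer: 1088/5 ≈ 217.60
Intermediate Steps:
c(j) = -3*j (c(j) = j*(-3) = -3*j)
a = -⅕ (a = 1/(-8 - 3*(-1)) = 1/(-8 + 3) = 1/(-5) = -⅕ ≈ -0.20000)
w(y) = 12 + y² - y/5 (w(y) = (y² - y/5) + 12 = 12 + y² - y/5)
w(4)*8 = (12 + 4² - ⅕*4)*8 = (12 + 16 - ⅘)*8 = (136/5)*8 = 1088/5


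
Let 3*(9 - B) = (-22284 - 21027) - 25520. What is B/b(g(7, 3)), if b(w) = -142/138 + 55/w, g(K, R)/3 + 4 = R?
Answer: -791867/668 ≈ -1185.4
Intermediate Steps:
g(K, R) = -12 + 3*R
b(w) = -71/69 + 55/w (b(w) = -142*1/138 + 55/w = -71/69 + 55/w)
B = 68858/3 (B = 9 - ((-22284 - 21027) - 25520)/3 = 9 - (-43311 - 25520)/3 = 9 - ⅓*(-68831) = 9 + 68831/3 = 68858/3 ≈ 22953.)
B/b(g(7, 3)) = 68858/(3*(-71/69 + 55/(-12 + 3*3))) = 68858/(3*(-71/69 + 55/(-12 + 9))) = 68858/(3*(-71/69 + 55/(-3))) = 68858/(3*(-71/69 + 55*(-⅓))) = 68858/(3*(-71/69 - 55/3)) = 68858/(3*(-1336/69)) = (68858/3)*(-69/1336) = -791867/668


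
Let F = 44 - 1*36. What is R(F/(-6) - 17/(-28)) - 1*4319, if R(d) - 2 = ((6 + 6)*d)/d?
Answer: -4305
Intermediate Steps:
F = 8 (F = 44 - 36 = 8)
R(d) = 14 (R(d) = 2 + ((6 + 6)*d)/d = 2 + (12*d)/d = 2 + 12 = 14)
R(F/(-6) - 17/(-28)) - 1*4319 = 14 - 1*4319 = 14 - 4319 = -4305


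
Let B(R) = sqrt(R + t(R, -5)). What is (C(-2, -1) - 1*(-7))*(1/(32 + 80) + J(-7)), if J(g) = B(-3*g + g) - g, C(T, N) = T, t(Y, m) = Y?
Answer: 3925/112 + 10*sqrt(7) ≈ 61.502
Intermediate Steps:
B(R) = sqrt(2)*sqrt(R) (B(R) = sqrt(R + R) = sqrt(2*R) = sqrt(2)*sqrt(R))
J(g) = -g + 2*sqrt(-g) (J(g) = sqrt(2)*sqrt(-3*g + g) - g = sqrt(2)*sqrt(-2*g) - g = sqrt(2)*(sqrt(2)*sqrt(-g)) - g = 2*sqrt(-g) - g = -g + 2*sqrt(-g))
(C(-2, -1) - 1*(-7))*(1/(32 + 80) + J(-7)) = (-2 - 1*(-7))*(1/(32 + 80) + (-1*(-7) + 2*sqrt(-1*(-7)))) = (-2 + 7)*(1/112 + (7 + 2*sqrt(7))) = 5*(1/112 + (7 + 2*sqrt(7))) = 5*(785/112 + 2*sqrt(7)) = 3925/112 + 10*sqrt(7)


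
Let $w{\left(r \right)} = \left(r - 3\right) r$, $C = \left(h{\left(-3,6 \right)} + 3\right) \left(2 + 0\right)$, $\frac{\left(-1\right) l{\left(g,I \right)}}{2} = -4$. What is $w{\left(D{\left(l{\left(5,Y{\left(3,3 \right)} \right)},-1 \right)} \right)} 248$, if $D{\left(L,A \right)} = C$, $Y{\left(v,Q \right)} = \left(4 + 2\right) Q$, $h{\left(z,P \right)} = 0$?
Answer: $4464$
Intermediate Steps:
$Y{\left(v,Q \right)} = 6 Q$
$l{\left(g,I \right)} = 8$ ($l{\left(g,I \right)} = \left(-2\right) \left(-4\right) = 8$)
$C = 6$ ($C = \left(0 + 3\right) \left(2 + 0\right) = 3 \cdot 2 = 6$)
$D{\left(L,A \right)} = 6$
$w{\left(r \right)} = r \left(-3 + r\right)$ ($w{\left(r \right)} = \left(-3 + r\right) r = r \left(-3 + r\right)$)
$w{\left(D{\left(l{\left(5,Y{\left(3,3 \right)} \right)},-1 \right)} \right)} 248 = 6 \left(-3 + 6\right) 248 = 6 \cdot 3 \cdot 248 = 18 \cdot 248 = 4464$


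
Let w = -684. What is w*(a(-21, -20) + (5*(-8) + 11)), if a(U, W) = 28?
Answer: 684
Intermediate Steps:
w*(a(-21, -20) + (5*(-8) + 11)) = -684*(28 + (5*(-8) + 11)) = -684*(28 + (-40 + 11)) = -684*(28 - 29) = -684*(-1) = 684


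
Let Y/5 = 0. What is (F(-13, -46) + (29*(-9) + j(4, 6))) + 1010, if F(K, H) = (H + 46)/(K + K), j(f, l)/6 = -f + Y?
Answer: 725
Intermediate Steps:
Y = 0 (Y = 5*0 = 0)
j(f, l) = -6*f (j(f, l) = 6*(-f + 0) = 6*(-f) = -6*f)
F(K, H) = (46 + H)/(2*K) (F(K, H) = (46 + H)/((2*K)) = (46 + H)*(1/(2*K)) = (46 + H)/(2*K))
(F(-13, -46) + (29*(-9) + j(4, 6))) + 1010 = ((½)*(46 - 46)/(-13) + (29*(-9) - 6*4)) + 1010 = ((½)*(-1/13)*0 + (-261 - 24)) + 1010 = (0 - 285) + 1010 = -285 + 1010 = 725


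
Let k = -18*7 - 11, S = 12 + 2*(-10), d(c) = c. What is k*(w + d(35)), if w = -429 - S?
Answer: 52882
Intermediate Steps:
S = -8 (S = 12 - 20 = -8)
w = -421 (w = -429 - 1*(-8) = -429 + 8 = -421)
k = -137 (k = -126 - 11 = -137)
k*(w + d(35)) = -137*(-421 + 35) = -137*(-386) = 52882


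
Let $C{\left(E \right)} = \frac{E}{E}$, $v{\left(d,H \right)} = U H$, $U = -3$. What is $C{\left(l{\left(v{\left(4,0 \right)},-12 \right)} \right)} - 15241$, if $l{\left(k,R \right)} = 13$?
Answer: $-15240$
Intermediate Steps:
$v{\left(d,H \right)} = - 3 H$
$C{\left(E \right)} = 1$
$C{\left(l{\left(v{\left(4,0 \right)},-12 \right)} \right)} - 15241 = 1 - 15241 = -15240$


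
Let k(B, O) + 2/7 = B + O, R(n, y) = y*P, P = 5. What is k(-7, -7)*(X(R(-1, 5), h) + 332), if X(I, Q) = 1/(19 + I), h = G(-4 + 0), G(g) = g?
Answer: -52175/11 ≈ -4743.2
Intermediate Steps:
h = -4 (h = -4 + 0 = -4)
R(n, y) = 5*y (R(n, y) = y*5 = 5*y)
k(B, O) = -2/7 + B + O (k(B, O) = -2/7 + (B + O) = -2/7 + B + O)
k(-7, -7)*(X(R(-1, 5), h) + 332) = (-2/7 - 7 - 7)*(1/(19 + 5*5) + 332) = -100*(1/(19 + 25) + 332)/7 = -100*(1/44 + 332)/7 = -100/7*14609/44 = -52175/11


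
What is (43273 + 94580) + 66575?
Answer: 204428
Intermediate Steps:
(43273 + 94580) + 66575 = 137853 + 66575 = 204428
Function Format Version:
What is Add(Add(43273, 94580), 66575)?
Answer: 204428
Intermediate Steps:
Add(Add(43273, 94580), 66575) = Add(137853, 66575) = 204428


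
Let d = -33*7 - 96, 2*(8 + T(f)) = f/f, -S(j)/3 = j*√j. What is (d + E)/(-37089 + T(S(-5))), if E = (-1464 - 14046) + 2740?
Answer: 3742/10599 ≈ 0.35305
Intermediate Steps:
S(j) = -3*j^(3/2) (S(j) = -3*j*√j = -3*j^(3/2))
E = -12770 (E = -15510 + 2740 = -12770)
T(f) = -15/2 (T(f) = -8 + (f/f)/2 = -8 + (½)*1 = -8 + ½ = -15/2)
d = -327 (d = -231 - 96 = -327)
(d + E)/(-37089 + T(S(-5))) = (-327 - 12770)/(-37089 - 15/2) = -13097/(-74193/2) = -13097*(-2/74193) = 3742/10599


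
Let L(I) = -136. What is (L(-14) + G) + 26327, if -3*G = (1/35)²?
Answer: 96251924/3675 ≈ 26191.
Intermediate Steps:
G = -1/3675 (G = -(1/35)²/3 = -⅓*1/1225 = -1/3675 ≈ -0.00027211)
(L(-14) + G) + 26327 = (-136 - 1/3675) + 26327 = -499801/3675 + 26327 = 96251924/3675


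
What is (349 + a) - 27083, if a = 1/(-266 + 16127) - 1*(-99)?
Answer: -422457734/15861 ≈ -26635.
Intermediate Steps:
a = 1570240/15861 (a = 1/15861 + 99 = 1570240/15861 ≈ 99.000)
(349 + a) - 27083 = (349 + 1570240/15861) - 27083 = 7105729/15861 - 27083 = -422457734/15861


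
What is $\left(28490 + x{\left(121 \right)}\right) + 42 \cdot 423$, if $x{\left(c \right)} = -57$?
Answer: $46199$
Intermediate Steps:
$\left(28490 + x{\left(121 \right)}\right) + 42 \cdot 423 = \left(28490 - 57\right) + 42 \cdot 423 = 28433 + 17766 = 46199$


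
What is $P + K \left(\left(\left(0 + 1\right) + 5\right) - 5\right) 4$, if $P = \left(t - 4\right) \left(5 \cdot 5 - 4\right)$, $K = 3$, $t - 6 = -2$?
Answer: $12$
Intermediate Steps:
$t = 4$ ($t = 6 - 2 = 4$)
$P = 0$ ($P = \left(4 - 4\right) \left(5 \cdot 5 - 4\right) = 0 \left(25 - 4\right) = 0 \cdot 21 = 0$)
$P + K \left(\left(\left(0 + 1\right) + 5\right) - 5\right) 4 = 0 + 3 \left(\left(\left(0 + 1\right) + 5\right) - 5\right) 4 = 0 + 3 \left(\left(1 + 5\right) - 5\right) 4 = 0 + 3 \left(6 - 5\right) 4 = 0 + 3 \cdot 1 \cdot 4 = 0 + 3 \cdot 4 = 0 + 12 = 12$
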